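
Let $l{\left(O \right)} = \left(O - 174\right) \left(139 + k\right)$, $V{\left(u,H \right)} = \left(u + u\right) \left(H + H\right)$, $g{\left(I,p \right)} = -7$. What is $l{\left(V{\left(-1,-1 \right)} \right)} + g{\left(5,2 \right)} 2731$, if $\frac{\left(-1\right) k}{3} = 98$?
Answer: $7233$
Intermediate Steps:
$k = -294$ ($k = \left(-3\right) 98 = -294$)
$V{\left(u,H \right)} = 4 H u$ ($V{\left(u,H \right)} = 2 u 2 H = 4 H u$)
$l{\left(O \right)} = 26970 - 155 O$ ($l{\left(O \right)} = \left(O - 174\right) \left(139 - 294\right) = \left(-174 + O\right) \left(-155\right) = 26970 - 155 O$)
$l{\left(V{\left(-1,-1 \right)} \right)} + g{\left(5,2 \right)} 2731 = \left(26970 - 155 \cdot 4 \left(-1\right) \left(-1\right)\right) - 19117 = \left(26970 - 620\right) - 19117 = 26350 - 19117 = 7233$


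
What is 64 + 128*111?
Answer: 14272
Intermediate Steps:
64 + 128*111 = 64 + 14208 = 14272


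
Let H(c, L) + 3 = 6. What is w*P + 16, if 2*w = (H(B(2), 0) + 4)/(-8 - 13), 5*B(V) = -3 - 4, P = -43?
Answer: 139/6 ≈ 23.167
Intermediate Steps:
B(V) = -7/5 (B(V) = (-3 - 4)/5 = (1/5)*(-7) = -7/5)
H(c, L) = 3 (H(c, L) = -3 + 6 = 3)
w = -1/6 (w = ((3 + 4)/(-8 - 13))/2 = (7/(-21))/2 = (7*(-1/21))/2 = (1/2)*(-1/3) = -1/6 ≈ -0.16667)
w*P + 16 = -1/6*(-43) + 16 = 43/6 + 16 = 139/6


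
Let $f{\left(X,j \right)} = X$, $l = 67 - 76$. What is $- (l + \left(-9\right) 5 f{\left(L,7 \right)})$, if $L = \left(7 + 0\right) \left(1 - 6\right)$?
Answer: $-1566$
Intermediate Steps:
$l = -9$
$L = -35$ ($L = 7 \left(-5\right) = -35$)
$- (l + \left(-9\right) 5 f{\left(L,7 \right)}) = - (-9 + \left(-9\right) 5 \left(-35\right)) = - (-9 - -1575) = - (-9 + 1575) = \left(-1\right) 1566 = -1566$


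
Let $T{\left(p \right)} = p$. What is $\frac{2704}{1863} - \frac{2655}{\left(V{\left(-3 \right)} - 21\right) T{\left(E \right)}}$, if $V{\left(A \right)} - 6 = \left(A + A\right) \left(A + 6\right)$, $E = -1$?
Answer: $- \frac{1619011}{20493} \approx -79.003$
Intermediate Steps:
$V{\left(A \right)} = 6 + 2 A \left(6 + A\right)$ ($V{\left(A \right)} = 6 + \left(A + A\right) \left(A + 6\right) = 6 + 2 A \left(6 + A\right)$)
$\frac{2704}{1863} - \frac{2655}{\left(V{\left(-3 \right)} - 21\right) T{\left(E \right)}} = \frac{2704}{1863} - \frac{2655}{\left(\left(6 + 2 \left(-3\right)^{2} + 12 \left(-3\right)\right) - 21\right) \left(-1\right)} = 2704 \cdot \frac{1}{1863} - \frac{2655}{\left(\left(6 + 2 \cdot 9 - 36\right) - 21\right) \left(-1\right)} = \frac{2704}{1863} - \frac{2655}{\left(\left(6 + 18 - 36\right) - 21\right) \left(-1\right)} = \frac{2704}{1863} - \frac{2655}{\left(-12 - 21\right) \left(-1\right)} = \frac{2704}{1863} - \frac{2655}{\left(-33\right) \left(-1\right)} = \frac{2704}{1863} - \frac{2655}{33} = \frac{2704}{1863} - \frac{885}{11} = - \frac{1619011}{20493}$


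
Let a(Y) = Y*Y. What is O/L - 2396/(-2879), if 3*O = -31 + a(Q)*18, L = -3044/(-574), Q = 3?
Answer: 119181899/13145514 ≈ 9.0664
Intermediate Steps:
L = 1522/287 (L = -3044*(-1/574) = 1522/287 ≈ 5.3031)
a(Y) = Y²
O = 131/3 (O = (-31 + 3²*18)/3 = (-31 + 9*18)/3 = (-31 + 162)/3 = (⅓)*131 = 131/3 ≈ 43.667)
O/L - 2396/(-2879) = 131/(3*(1522/287)) - 2396/(-2879) = (131/3)*(287/1522) - 2396*(-1/2879) = 37597/4566 + 2396/2879 = 119181899/13145514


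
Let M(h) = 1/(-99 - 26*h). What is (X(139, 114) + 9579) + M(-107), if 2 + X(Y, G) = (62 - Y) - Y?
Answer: 25115564/2683 ≈ 9361.0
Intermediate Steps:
X(Y, G) = 60 - 2*Y (X(Y, G) = -2 + ((62 - Y) - Y) = -2 + (62 - 2*Y) = 60 - 2*Y)
(X(139, 114) + 9579) + M(-107) = ((60 - 2*139) + 9579) - 1/(99 + 26*(-107)) = ((60 - 278) + 9579) - 1/(99 - 2782) = (-218 + 9579) - 1/(-2683) = 9361 - 1*(-1/2683) = 9361 + 1/2683 = 25115564/2683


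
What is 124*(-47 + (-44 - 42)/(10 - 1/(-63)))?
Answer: -4349300/631 ≈ -6892.7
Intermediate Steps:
124*(-47 + (-44 - 42)/(10 - 1/(-63))) = 124*(-47 - 86/(10 - 1*(-1/63))) = 124*(-47 - 86/(10 + 1/63)) = 124*(-47 - 86/631/63) = 124*(-47 - 86*63/631) = 124*(-47 - 5418/631) = 124*(-35075/631) = -4349300/631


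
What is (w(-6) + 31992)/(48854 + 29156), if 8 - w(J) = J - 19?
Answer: 6405/15602 ≈ 0.41052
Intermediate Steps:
w(J) = 27 - J (w(J) = 8 - (J - 19) = 8 - (-19 + J) = 8 + (19 - J) = 27 - J)
(w(-6) + 31992)/(48854 + 29156) = ((27 - 1*(-6)) + 31992)/(48854 + 29156) = ((27 + 6) + 31992)/78010 = (33 + 31992)*(1/78010) = 32025*(1/78010) = 6405/15602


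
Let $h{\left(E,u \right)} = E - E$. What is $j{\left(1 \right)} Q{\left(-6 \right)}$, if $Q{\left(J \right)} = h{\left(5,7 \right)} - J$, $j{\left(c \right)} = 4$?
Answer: $24$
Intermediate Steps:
$h{\left(E,u \right)} = 0$
$Q{\left(J \right)} = - J$ ($Q{\left(J \right)} = 0 - J = - J$)
$j{\left(1 \right)} Q{\left(-6 \right)} = 4 \left(\left(-1\right) \left(-6\right)\right) = 4 \cdot 6 = 24$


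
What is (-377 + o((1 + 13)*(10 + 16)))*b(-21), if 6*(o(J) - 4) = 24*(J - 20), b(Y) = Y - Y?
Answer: 0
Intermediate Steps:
b(Y) = 0
o(J) = -76 + 4*J (o(J) = 4 + (24*(J - 20))/6 = 4 + (24*(-20 + J))/6 = 4 + (-480 + 24*J)/6 = 4 + (-80 + 4*J) = -76 + 4*J)
(-377 + o((1 + 13)*(10 + 16)))*b(-21) = (-377 + (-76 + 4*((1 + 13)*(10 + 16))))*0 = (-377 + (-76 + 4*(14*26)))*0 = (-377 + (-76 + 4*364))*0 = (-377 + (-76 + 1456))*0 = (-377 + 1380)*0 = 1003*0 = 0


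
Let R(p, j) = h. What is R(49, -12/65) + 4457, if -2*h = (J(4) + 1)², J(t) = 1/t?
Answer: 142599/32 ≈ 4456.2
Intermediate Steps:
h = -25/32 (h = -(1/4 + 1)²/2 = -(¼ + 1)²/2 = -(5/4)²/2 = -½*25/16 = -25/32 ≈ -0.78125)
R(p, j) = -25/32
R(49, -12/65) + 4457 = -25/32 + 4457 = 142599/32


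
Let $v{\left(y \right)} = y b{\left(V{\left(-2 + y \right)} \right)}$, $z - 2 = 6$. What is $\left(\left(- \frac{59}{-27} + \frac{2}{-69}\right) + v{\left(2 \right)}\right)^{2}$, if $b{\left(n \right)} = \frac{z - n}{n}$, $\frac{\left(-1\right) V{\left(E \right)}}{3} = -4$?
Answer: $\frac{855625}{385641} \approx 2.2187$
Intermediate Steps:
$z = 8$ ($z = 2 + 6 = 8$)
$V{\left(E \right)} = 12$ ($V{\left(E \right)} = \left(-3\right) \left(-4\right) = 12$)
$b{\left(n \right)} = \frac{8 - n}{n}$
$v{\left(y \right)} = - \frac{y}{3}$ ($v{\left(y \right)} = y \frac{8 - 12}{12} = y \frac{1}{12} \left(-4\right) = y \left(- \frac{1}{3}\right) = - \frac{y}{3}$)
$\left(\left(- \frac{59}{-27} + \frac{2}{-69}\right) + v{\left(2 \right)}\right)^{2} = \left(\left(- \frac{59}{-27} + \frac{2}{-69}\right) - \frac{2}{3}\right)^{2} = \left(\left(\left(-59\right) \left(- \frac{1}{27}\right) + 2 \left(- \frac{1}{69}\right)\right) - \frac{2}{3}\right)^{2} = \left(\left(\frac{59}{27} - \frac{2}{69}\right) - \frac{2}{3}\right)^{2} = \left(\frac{1339}{621} - \frac{2}{3}\right)^{2} = \left(\frac{925}{621}\right)^{2} = \frac{855625}{385641}$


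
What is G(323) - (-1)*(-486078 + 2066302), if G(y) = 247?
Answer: 1580471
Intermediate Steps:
G(323) - (-1)*(-486078 + 2066302) = 247 - (-1)*(-486078 + 2066302) = 247 - (-1)*1580224 = 247 - 1*(-1580224) = 247 + 1580224 = 1580471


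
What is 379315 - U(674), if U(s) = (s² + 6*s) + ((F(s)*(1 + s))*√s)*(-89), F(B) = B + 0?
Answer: -79005 + 40490550*√674 ≈ 1.0511e+9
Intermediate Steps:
F(B) = B
U(s) = s² + 6*s - 89*s^(3/2)*(1 + s) (U(s) = (s² + 6*s) + ((s*(1 + s))*√s)*(-89) = (s² + 6*s) + (s^(3/2)*(1 + s))*(-89) = (s² + 6*s) - 89*s^(3/2)*(1 + s) = s² + 6*s - 89*s^(3/2)*(1 + s))
379315 - U(674) = 379315 - (674² - 59986*√674 - 40430564*√674 + 6*674) = 379315 - (454276 - 59986*√674 - 40430564*√674 + 4044) = 379315 - (458320 - 40490550*√674) = 379315 + (-458320 + 40490550*√674) = -79005 + 40490550*√674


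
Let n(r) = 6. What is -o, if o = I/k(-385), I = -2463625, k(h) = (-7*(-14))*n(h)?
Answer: 2463625/588 ≈ 4189.8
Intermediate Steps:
k(h) = 588 (k(h) = -7*(-14)*6 = 98*6 = 588)
o = -2463625/588 ≈ -4189.8
-o = -1*(-2463625/588) = 2463625/588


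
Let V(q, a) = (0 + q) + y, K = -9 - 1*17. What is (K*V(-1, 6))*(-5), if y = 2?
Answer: 130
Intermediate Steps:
K = -26 (K = -9 - 17 = -26)
V(q, a) = 2 + q (V(q, a) = (0 + q) + 2 = q + 2 = 2 + q)
(K*V(-1, 6))*(-5) = -26*(2 - 1)*(-5) = -26*1*(-5) = -26*(-5) = 130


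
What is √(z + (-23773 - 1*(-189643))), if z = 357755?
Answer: 5*√20945 ≈ 723.62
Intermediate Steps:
√(z + (-23773 - 1*(-189643))) = √(357755 + (-23773 - 1*(-189643))) = √(357755 + (-23773 + 189643)) = √(357755 + 165870) = √523625 = 5*√20945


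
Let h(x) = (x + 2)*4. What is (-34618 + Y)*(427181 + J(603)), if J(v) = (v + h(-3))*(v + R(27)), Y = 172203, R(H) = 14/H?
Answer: 2929816440320/27 ≈ 1.0851e+11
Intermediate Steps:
h(x) = 8 + 4*x (h(x) = (2 + x)*4 = 8 + 4*x)
J(v) = (-4 + v)*(14/27 + v) (J(v) = (v + (8 + 4*(-3)))*(v + 14/27) = (v + (8 - 12))*(v + 14*(1/27)) = (v - 4)*(v + 14/27) = (-4 + v)*(14/27 + v))
(-34618 + Y)*(427181 + J(603)) = (-34618 + 172203)*(427181 + (-56/27 + 603² - 94/27*603)) = 137585*(427181 + (-56/27 + 363609 - 6298/3)) = 137585*(427181 + 9760705/27) = 137585*(21294592/27) = 2929816440320/27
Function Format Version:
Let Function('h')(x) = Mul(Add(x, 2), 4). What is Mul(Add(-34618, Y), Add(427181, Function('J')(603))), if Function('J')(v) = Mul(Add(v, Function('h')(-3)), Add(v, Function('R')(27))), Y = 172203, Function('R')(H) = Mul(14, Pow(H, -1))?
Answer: Rational(2929816440320, 27) ≈ 1.0851e+11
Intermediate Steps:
Function('h')(x) = Add(8, Mul(4, x)) (Function('h')(x) = Mul(Add(2, x), 4) = Add(8, Mul(4, x)))
Function('J')(v) = Mul(Add(-4, v), Add(Rational(14, 27), v)) (Function('J')(v) = Mul(Add(v, Add(8, Mul(4, -3))), Add(v, Mul(14, Pow(27, -1)))) = Mul(Add(v, Add(8, -12)), Add(v, Mul(14, Rational(1, 27)))) = Mul(Add(v, -4), Add(v, Rational(14, 27))) = Mul(Add(-4, v), Add(Rational(14, 27), v)))
Mul(Add(-34618, Y), Add(427181, Function('J')(603))) = Mul(Add(-34618, 172203), Add(427181, Add(Rational(-56, 27), Pow(603, 2), Mul(Rational(-94, 27), 603)))) = Mul(137585, Add(427181, Add(Rational(-56, 27), 363609, Rational(-6298, 3)))) = Mul(137585, Add(427181, Rational(9760705, 27))) = Mul(137585, Rational(21294592, 27)) = Rational(2929816440320, 27)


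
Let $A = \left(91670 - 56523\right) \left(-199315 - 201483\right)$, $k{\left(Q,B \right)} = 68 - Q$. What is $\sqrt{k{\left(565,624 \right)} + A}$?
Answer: $i \sqrt{14086847803} \approx 1.1869 \cdot 10^{5} i$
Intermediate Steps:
$A = -14086847306$ ($A = 35147 \left(-400798\right) = -14086847306$)
$\sqrt{k{\left(565,624 \right)} + A} = \sqrt{\left(68 - 565\right) - 14086847306} = \sqrt{-497 - 14086847306} = \sqrt{-14086847803} = i \sqrt{14086847803}$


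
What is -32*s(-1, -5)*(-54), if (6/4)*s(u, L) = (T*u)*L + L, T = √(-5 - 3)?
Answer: -5760 + 11520*I*√2 ≈ -5760.0 + 16292.0*I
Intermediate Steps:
T = 2*I*√2 (T = √(-8) = 2*I*√2 ≈ 2.8284*I)
s(u, L) = 2*L/3 + 4*I*L*u*√2/3 (s(u, L) = 2*(((2*I*√2)*u)*L + L)/3 = 2*((2*I*u*√2)*L + L)/3 = 2*(2*I*L*u*√2 + L)/3 = 2*(L + 2*I*L*u*√2)/3 = 2*L/3 + 4*I*L*u*√2/3)
-32*s(-1, -5)*(-54) = -64*(-5)*(1 + 2*I*(-1)*√2)/3*(-54) = -64*(-5)*(1 - 2*I*√2)/3*(-54) = -32*(-10/3 + 20*I*√2/3)*(-54) = (320/3 - 640*I*√2/3)*(-54) = -5760 + 11520*I*√2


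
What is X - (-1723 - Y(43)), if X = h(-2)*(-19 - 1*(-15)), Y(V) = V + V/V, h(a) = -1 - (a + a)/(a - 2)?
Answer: 1775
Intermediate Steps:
h(a) = -1 - 2*a/(-2 + a)
Y(V) = 1 + V (Y(V) = V + 1 = 1 + V)
X = 8 (X = ((2 - 3*(-2))/(-2 - 2))*(-19 - 1*(-15)) = ((2 + 6)/(-4))*(-19 + 15) = -1/4*8*(-4) = -2*(-4) = 8)
X - (-1723 - Y(43)) = 8 - (-1723 - (1 + 43)) = 8 - (-1723 - 1*44) = 8 - (-1723 - 44) = 8 - 1*(-1767) = 8 + 1767 = 1775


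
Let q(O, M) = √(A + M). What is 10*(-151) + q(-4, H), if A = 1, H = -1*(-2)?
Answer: -1510 + √3 ≈ -1508.3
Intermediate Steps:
H = 2
q(O, M) = √(1 + M)
10*(-151) + q(-4, H) = 10*(-151) + √(1 + 2) = -1510 + √3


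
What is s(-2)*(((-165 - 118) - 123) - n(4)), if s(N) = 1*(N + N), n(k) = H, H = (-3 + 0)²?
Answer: 1660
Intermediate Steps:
H = 9 (H = (-3)² = 9)
n(k) = 9
s(N) = 2*N (s(N) = 1*(2*N) = 2*N)
s(-2)*(((-165 - 118) - 123) - n(4)) = (2*(-2))*(((-165 - 118) - 123) - 1*9) = -4*((-283 - 123) - 9) = -4*(-406 - 9) = -4*(-415) = 1660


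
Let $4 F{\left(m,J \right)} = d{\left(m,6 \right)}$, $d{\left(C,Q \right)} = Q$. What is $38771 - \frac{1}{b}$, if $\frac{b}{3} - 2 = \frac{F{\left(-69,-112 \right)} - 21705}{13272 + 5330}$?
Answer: $\frac{3605782109}{93003} \approx 38771.0$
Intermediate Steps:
$F{\left(m,J \right)} = \frac{3}{2}$ ($F{\left(m,J \right)} = \frac{1}{4} \cdot 6 = \frac{3}{2}$)
$b = \frac{93003}{37204}$ ($b = 6 + 3 \frac{\frac{3}{2} - 21705}{13272 + 5330} = 6 + 3 \left(- \frac{43407}{2 \cdot 18602}\right) = 6 + 3 \left(\left(- \frac{43407}{2}\right) \frac{1}{18602}\right) = 6 + 3 \left(- \frac{43407}{37204}\right) = 6 - \frac{130221}{37204} = \frac{93003}{37204} \approx 2.4998$)
$38771 - \frac{1}{b} = 38771 - \frac{1}{\frac{93003}{37204}} = 38771 - \frac{37204}{93003} = \frac{3605782109}{93003}$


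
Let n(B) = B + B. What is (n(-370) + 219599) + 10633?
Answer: 229492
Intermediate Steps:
n(B) = 2*B
(n(-370) + 219599) + 10633 = (2*(-370) + 219599) + 10633 = (-740 + 219599) + 10633 = 218859 + 10633 = 229492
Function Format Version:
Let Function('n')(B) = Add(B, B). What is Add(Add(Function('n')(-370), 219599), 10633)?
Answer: 229492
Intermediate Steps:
Function('n')(B) = Mul(2, B)
Add(Add(Function('n')(-370), 219599), 10633) = Add(Add(Mul(2, -370), 219599), 10633) = Add(Add(-740, 219599), 10633) = Add(218859, 10633) = 229492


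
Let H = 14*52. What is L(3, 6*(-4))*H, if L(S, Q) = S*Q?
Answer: -52416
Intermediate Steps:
L(S, Q) = Q*S
H = 728
L(3, 6*(-4))*H = ((6*(-4))*3)*728 = -24*3*728 = -72*728 = -52416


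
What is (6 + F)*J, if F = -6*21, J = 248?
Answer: -29760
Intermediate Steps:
F = -126
(6 + F)*J = (6 - 126)*248 = -120*248 = -29760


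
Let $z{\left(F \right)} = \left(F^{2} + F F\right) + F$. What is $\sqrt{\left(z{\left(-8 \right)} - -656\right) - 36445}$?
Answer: $i \sqrt{35669} \approx 188.86 i$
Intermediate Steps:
$z{\left(F \right)} = F + 2 F^{2}$ ($z{\left(F \right)} = \left(F^{2} + F^{2}\right) + F = 2 F^{2} + F = F + 2 F^{2}$)
$\sqrt{\left(z{\left(-8 \right)} - -656\right) - 36445} = \sqrt{\left(- 8 \left(1 + 2 \left(-8\right)\right) - -656\right) - 36445} = \sqrt{\left(- 8 \left(1 - 16\right) + 656\right) - 36445} = \sqrt{\left(\left(-8\right) \left(-15\right) + 656\right) - 36445} = \sqrt{\left(120 + 656\right) - 36445} = \sqrt{776 - 36445} = \sqrt{-35669} = i \sqrt{35669}$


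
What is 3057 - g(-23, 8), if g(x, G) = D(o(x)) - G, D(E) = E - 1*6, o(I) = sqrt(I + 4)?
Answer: 3071 - I*sqrt(19) ≈ 3071.0 - 4.3589*I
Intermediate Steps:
o(I) = sqrt(4 + I)
D(E) = -6 + E (D(E) = E - 6 = -6 + E)
g(x, G) = -6 + sqrt(4 + x) - G (g(x, G) = (-6 + sqrt(4 + x)) - G = -6 + sqrt(4 + x) - G)
3057 - g(-23, 8) = 3057 - (-6 + sqrt(4 - 23) - 1*8) = 3057 - (-6 + sqrt(-19) - 8) = 3057 - (-6 + I*sqrt(19) - 8) = 3057 - (-14 + I*sqrt(19)) = 3057 + (14 - I*sqrt(19)) = 3071 - I*sqrt(19)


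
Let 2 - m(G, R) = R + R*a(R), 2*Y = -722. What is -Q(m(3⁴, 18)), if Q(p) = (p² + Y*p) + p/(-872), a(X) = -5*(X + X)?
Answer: -1006103605/109 ≈ -9.2303e+6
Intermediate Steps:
Y = -361 (Y = (½)*(-722) = -361)
a(X) = -10*X
m(G, R) = 2 - R + 10*R² (m(G, R) = 2 - (R + R*(-10*R)) = 2 - (R - 10*R²) = 2 + (-R + 10*R²) = 2 - R + 10*R²)
Q(p) = p² - 314793*p/872 (Q(p) = (p² - 361*p) + p/(-872) = (p² - 361*p) + p*(-1/872) = (p² - 361*p) - p/872 = p² - 314793*p/872)
-Q(m(3⁴, 18)) = -(2 - 1*18 + 10*18²)*(-314793 + 872*(2 - 1*18 + 10*18²))/872 = -(2 - 18 + 10*324)*(-314793 + 872*(2 - 18 + 10*324))/872 = -(2 - 18 + 3240)*(-314793 + 872*(2 - 18 + 3240))/872 = -3224*(-314793 + 872*3224)/872 = -3224*(-314793 + 2811328)/872 = -3224*2496535/872 = -1*1006103605/109 = -1006103605/109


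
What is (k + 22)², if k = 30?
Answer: 2704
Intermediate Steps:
(k + 22)² = (30 + 22)² = 52² = 2704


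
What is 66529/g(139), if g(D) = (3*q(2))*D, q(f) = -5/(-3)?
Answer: 66529/695 ≈ 95.725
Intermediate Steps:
q(f) = 5/3 (q(f) = -5*(-1/3) = 5/3)
g(D) = 5*D (g(D) = (3*(5/3))*D = 5*D)
66529/g(139) = 66529/((5*139)) = 66529/695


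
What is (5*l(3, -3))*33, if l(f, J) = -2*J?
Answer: 990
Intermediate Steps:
(5*l(3, -3))*33 = (5*(-2*(-3)))*33 = (5*6)*33 = 30*33 = 990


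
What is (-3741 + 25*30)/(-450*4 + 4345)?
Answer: -2991/2545 ≈ -1.1752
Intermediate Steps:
(-3741 + 25*30)/(-450*4 + 4345) = (-3741 + 750)/(-1800 + 4345) = -2991/2545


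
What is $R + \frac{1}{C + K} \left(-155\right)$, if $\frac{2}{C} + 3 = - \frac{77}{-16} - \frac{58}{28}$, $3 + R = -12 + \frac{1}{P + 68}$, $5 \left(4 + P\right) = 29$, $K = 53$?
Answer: $- \frac{8435745}{458237} \approx -18.409$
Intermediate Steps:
$P = \frac{9}{5}$ ($P = -4 + \frac{1}{5} \cdot 29 = -4 + \frac{29}{5} = \frac{9}{5} \approx 1.8$)
$R = - \frac{5230}{349}$ ($R = -3 - \left(12 - \frac{1}{\frac{9}{5} + 68}\right) = -3 - \left(12 - \frac{1}{\frac{349}{5}}\right) = -3 + \left(-12 + \frac{5}{349}\right) = -3 - \frac{4183}{349} = - \frac{5230}{349} \approx -14.986$)
$C = - \frac{224}{29}$ ($C = \frac{2}{-3 - \left(- \frac{77}{16} + \frac{29}{14}\right)} = \frac{2}{-3 - - \frac{307}{112}} = \frac{2}{-3 + \left(\frac{77}{16} - \frac{29}{14}\right)} = \frac{2}{-3 + \frac{307}{112}} = \frac{2}{- \frac{29}{112}} = 2 \left(- \frac{112}{29}\right) = - \frac{224}{29} \approx -7.7241$)
$R + \frac{1}{C + K} \left(-155\right) = - \frac{5230}{349} + \frac{1}{- \frac{224}{29} + 53} \left(-155\right) = - \frac{5230}{349} + \frac{1}{\frac{1313}{29}} \left(-155\right) = - \frac{5230}{349} + \frac{29}{1313} \left(-155\right) = - \frac{5230}{349} - \frac{4495}{1313} = - \frac{8435745}{458237}$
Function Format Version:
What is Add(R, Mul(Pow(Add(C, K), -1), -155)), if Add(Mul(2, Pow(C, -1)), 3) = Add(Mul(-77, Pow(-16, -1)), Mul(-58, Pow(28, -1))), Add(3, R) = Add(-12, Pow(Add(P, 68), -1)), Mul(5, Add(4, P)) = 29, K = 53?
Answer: Rational(-8435745, 458237) ≈ -18.409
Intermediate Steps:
P = Rational(9, 5) (P = Add(-4, Mul(Rational(1, 5), 29)) = Add(-4, Rational(29, 5)) = Rational(9, 5) ≈ 1.8000)
R = Rational(-5230, 349) (R = Add(-3, Add(-12, Pow(Add(Rational(9, 5), 68), -1))) = Add(-3, Add(-12, Pow(Rational(349, 5), -1))) = Add(-3, Add(-12, Rational(5, 349))) = Add(-3, Rational(-4183, 349)) = Rational(-5230, 349) ≈ -14.986)
C = Rational(-224, 29) (C = Mul(2, Pow(Add(-3, Add(Mul(-77, Pow(-16, -1)), Mul(-58, Pow(28, -1)))), -1)) = Mul(2, Pow(Add(-3, Add(Mul(-77, Rational(-1, 16)), Mul(-58, Rational(1, 28)))), -1)) = Mul(2, Pow(Add(-3, Add(Rational(77, 16), Rational(-29, 14))), -1)) = Mul(2, Pow(Add(-3, Rational(307, 112)), -1)) = Mul(2, Pow(Rational(-29, 112), -1)) = Mul(2, Rational(-112, 29)) = Rational(-224, 29) ≈ -7.7241)
Add(R, Mul(Pow(Add(C, K), -1), -155)) = Add(Rational(-5230, 349), Mul(Pow(Add(Rational(-224, 29), 53), -1), -155)) = Add(Rational(-5230, 349), Mul(Pow(Rational(1313, 29), -1), -155)) = Add(Rational(-5230, 349), Mul(Rational(29, 1313), -155)) = Add(Rational(-5230, 349), Rational(-4495, 1313)) = Rational(-8435745, 458237)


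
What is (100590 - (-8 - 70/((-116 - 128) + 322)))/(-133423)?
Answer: -3923357/5203497 ≈ -0.75398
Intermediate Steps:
(100590 - (-8 - 70/((-116 - 128) + 322)))/(-133423) = (100590 - (-8 - 70/(-244 + 322)))*(-1/133423) = (100590 - (-8 - 70/78))*(-1/133423) = (100590 - (-8 + (1/78)*(-70)))*(-1/133423) = (100590 - (-8 - 35/39))*(-1/133423) = (100590 - 1*(-347/39))*(-1/133423) = (100590 + 347/39)*(-1/133423) = (3923357/39)*(-1/133423) = -3923357/5203497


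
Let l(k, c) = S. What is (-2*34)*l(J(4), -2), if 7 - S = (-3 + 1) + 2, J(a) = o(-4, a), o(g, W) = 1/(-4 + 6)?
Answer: -476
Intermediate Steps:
o(g, W) = ½ (o(g, W) = 1/2 = ½)
J(a) = ½
S = 7 (S = 7 - ((-3 + 1) + 2) = 7 - (-2 + 2) = 7 - 1*0 = 7 + 0 = 7)
l(k, c) = 7
(-2*34)*l(J(4), -2) = -2*34*7 = -68*7 = -476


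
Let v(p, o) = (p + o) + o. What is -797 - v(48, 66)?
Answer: -977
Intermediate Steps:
v(p, o) = p + 2*o (v(p, o) = (o + p) + o = p + 2*o)
-797 - v(48, 66) = -797 - (48 + 2*66) = -797 - (48 + 132) = -797 - 1*180 = -797 - 180 = -977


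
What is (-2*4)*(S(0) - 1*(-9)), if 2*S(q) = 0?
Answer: -72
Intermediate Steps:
S(q) = 0 (S(q) = (½)*0 = 0)
(-2*4)*(S(0) - 1*(-9)) = (-2*4)*(0 - 1*(-9)) = -8*(0 + 9) = -8*9 = -72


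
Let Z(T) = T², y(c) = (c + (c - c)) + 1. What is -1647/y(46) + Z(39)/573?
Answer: -290748/8977 ≈ -32.388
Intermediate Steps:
y(c) = 1 + c (y(c) = (c + 0) + 1 = c + 1 = 1 + c)
-1647/y(46) + Z(39)/573 = -1647/(1 + 46) + 39²/573 = -1647/47 + 1521*(1/573) = -1647*1/47 + 507/191 = -1647/47 + 507/191 = -290748/8977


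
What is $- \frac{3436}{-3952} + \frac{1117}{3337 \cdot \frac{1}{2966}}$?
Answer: $\frac{3276132219}{3296956} \approx 993.68$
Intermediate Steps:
$- \frac{3436}{-3952} + \frac{1117}{3337 \cdot \frac{1}{2966}} = \left(-3436\right) \left(- \frac{1}{3952}\right) + \frac{1117}{3337 \cdot \frac{1}{2966}} = \frac{859}{988} + \frac{1117}{\frac{3337}{2966}} = \frac{859}{988} + 1117 \cdot \frac{2966}{3337} = \frac{859}{988} + \frac{3313022}{3337} = \frac{3276132219}{3296956}$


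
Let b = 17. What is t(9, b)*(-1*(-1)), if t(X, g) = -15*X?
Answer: -135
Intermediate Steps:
t(9, b)*(-1*(-1)) = (-15*9)*(-1*(-1)) = -135*1 = -135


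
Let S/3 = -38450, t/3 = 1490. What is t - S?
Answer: 119820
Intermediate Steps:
t = 4470 (t = 3*1490 = 4470)
S = -115350 (S = 3*(-38450) = -115350)
t - S = 4470 - 1*(-115350) = 4470 + 115350 = 119820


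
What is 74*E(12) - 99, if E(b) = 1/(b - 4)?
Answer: -359/4 ≈ -89.750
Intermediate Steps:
E(b) = 1/(-4 + b)
74*E(12) - 99 = 74/(-4 + 12) - 99 = 74/8 - 99 = 74*(⅛) - 99 = 37/4 - 99 = -359/4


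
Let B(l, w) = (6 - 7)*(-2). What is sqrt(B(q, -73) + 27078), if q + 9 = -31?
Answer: 2*sqrt(6770) ≈ 164.56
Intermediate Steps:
q = -40 (q = -9 - 31 = -40)
B(l, w) = 2 (B(l, w) = -1*(-2) = 2)
sqrt(B(q, -73) + 27078) = sqrt(2 + 27078) = sqrt(27080) = 2*sqrt(6770)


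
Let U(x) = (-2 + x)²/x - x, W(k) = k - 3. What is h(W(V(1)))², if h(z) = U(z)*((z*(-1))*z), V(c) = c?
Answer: 576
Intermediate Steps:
W(k) = -3 + k
U(x) = -x + (-2 + x)²/x (U(x) = (-2 + x)²/x - x = -x + (-2 + x)²/x)
h(z) = -z²*(-4 + 4/z) (h(z) = (-4 + 4/z)*((z*(-1))*z) = (-4 + 4/z)*((-z)*z) = (-4 + 4/z)*(-z²) = -z²*(-4 + 4/z))
h(W(V(1)))² = (4*(-3 + 1)*(-1 + (-3 + 1)))² = (4*(-2)*(-1 - 2))² = (4*(-2)*(-3))² = 24² = 576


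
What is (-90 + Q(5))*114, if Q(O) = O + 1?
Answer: -9576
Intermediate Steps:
Q(O) = 1 + O
(-90 + Q(5))*114 = (-90 + (1 + 5))*114 = (-90 + 6)*114 = -84*114 = -9576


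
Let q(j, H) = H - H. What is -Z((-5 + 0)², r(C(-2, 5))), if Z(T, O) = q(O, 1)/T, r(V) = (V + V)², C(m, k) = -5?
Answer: 0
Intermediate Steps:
q(j, H) = 0
r(V) = 4*V² (r(V) = (2*V)² = 4*V²)
Z(T, O) = 0 (Z(T, O) = 0/T = 0)
-Z((-5 + 0)², r(C(-2, 5))) = -1*0 = 0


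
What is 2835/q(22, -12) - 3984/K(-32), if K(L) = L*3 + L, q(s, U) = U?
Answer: -1641/8 ≈ -205.13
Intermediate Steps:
K(L) = 4*L (K(L) = 3*L + L = 4*L)
2835/q(22, -12) - 3984/K(-32) = 2835/(-12) - 3984/(4*(-32)) = 2835*(-1/12) - 3984/(-128) = -945/4 - 3984*(-1/128) = -945/4 + 249/8 = -1641/8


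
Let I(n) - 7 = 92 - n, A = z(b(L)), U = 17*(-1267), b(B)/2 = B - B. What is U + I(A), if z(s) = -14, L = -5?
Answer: -21426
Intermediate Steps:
b(B) = 0 (b(B) = 2*(B - B) = 2*0 = 0)
U = -21539
A = -14
I(n) = 99 - n (I(n) = 7 + (92 - n) = 99 - n)
U + I(A) = -21539 + (99 - 1*(-14)) = -21539 + (99 + 14) = -21539 + 113 = -21426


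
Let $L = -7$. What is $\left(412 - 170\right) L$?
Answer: $-1694$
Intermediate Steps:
$\left(412 - 170\right) L = \left(412 - 170\right) \left(-7\right) = 242 \left(-7\right) = -1694$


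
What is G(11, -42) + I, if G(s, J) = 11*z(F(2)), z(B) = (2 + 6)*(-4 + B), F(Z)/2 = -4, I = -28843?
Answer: -29899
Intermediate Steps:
F(Z) = -8 (F(Z) = 2*(-4) = -8)
z(B) = -32 + 8*B (z(B) = 8*(-4 + B) = -32 + 8*B)
G(s, J) = -1056 (G(s, J) = 11*(-32 + 8*(-8)) = 11*(-32 - 64) = 11*(-96) = -1056)
G(11, -42) + I = -1056 - 28843 = -29899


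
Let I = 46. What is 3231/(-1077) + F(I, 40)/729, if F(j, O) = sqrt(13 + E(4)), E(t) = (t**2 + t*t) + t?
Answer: -2180/729 ≈ -2.9904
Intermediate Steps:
E(t) = t + 2*t**2 (E(t) = (t**2 + t**2) + t = 2*t**2 + t = t + 2*t**2)
F(j, O) = 7 (F(j, O) = sqrt(13 + 4*(1 + 2*4)) = sqrt(13 + 4*(1 + 8)) = sqrt(13 + 4*9) = sqrt(13 + 36) = sqrt(49) = 7)
3231/(-1077) + F(I, 40)/729 = 3231/(-1077) + 7/729 = 3231*(-1/1077) + 7*(1/729) = -3 + 7/729 = -2180/729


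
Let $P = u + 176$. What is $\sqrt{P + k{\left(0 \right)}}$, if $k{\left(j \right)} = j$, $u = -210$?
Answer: $i \sqrt{34} \approx 5.8309 i$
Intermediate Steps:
$P = -34$ ($P = -210 + 176 = -34$)
$\sqrt{P + k{\left(0 \right)}} = \sqrt{-34 + 0} = \sqrt{-34} = i \sqrt{34}$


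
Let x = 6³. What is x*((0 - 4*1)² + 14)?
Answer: 6480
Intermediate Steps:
x = 216
x*((0 - 4*1)² + 14) = 216*((0 - 4*1)² + 14) = 216*((0 - 4)² + 14) = 216*((-4)² + 14) = 216*(16 + 14) = 216*30 = 6480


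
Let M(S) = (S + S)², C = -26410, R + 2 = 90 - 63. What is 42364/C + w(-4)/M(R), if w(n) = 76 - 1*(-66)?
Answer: -5107989/3301250 ≈ -1.5473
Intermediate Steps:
w(n) = 142 (w(n) = 76 + 66 = 142)
R = 25 (R = -2 + (90 - 63) = -2 + 27 = 25)
M(S) = 4*S² (M(S) = (2*S)² = 4*S²)
42364/C + w(-4)/M(R) = 42364/(-26410) + 142/((4*25²)) = 42364*(-1/26410) + 142/((4*625)) = -21182/13205 + 142/2500 = -21182/13205 + 142*(1/2500) = -21182/13205 + 71/1250 = -5107989/3301250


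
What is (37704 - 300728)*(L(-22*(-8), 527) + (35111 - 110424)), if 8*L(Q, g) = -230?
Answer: 19816688452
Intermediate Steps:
L(Q, g) = -115/4 (L(Q, g) = (1/8)*(-230) = -115/4)
(37704 - 300728)*(L(-22*(-8), 527) + (35111 - 110424)) = (37704 - 300728)*(-115/4 + (35111 - 110424)) = -263024*(-115/4 - 75313) = -263024*(-301367/4) = 19816688452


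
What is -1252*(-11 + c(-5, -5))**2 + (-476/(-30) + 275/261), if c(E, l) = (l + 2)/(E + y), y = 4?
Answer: -104544959/1305 ≈ -80111.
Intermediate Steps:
c(E, l) = (2 + l)/(4 + E) (c(E, l) = (l + 2)/(E + 4) = (2 + l)/(4 + E))
-1252*(-11 + c(-5, -5))**2 + (-476/(-30) + 275/261) = -1252*(-11 + (2 - 5)/(4 - 5))**2 + (-476/(-30) + 275/261) = -1252*(-11 - 3/(-1))**2 + (-476*(-1/30) + 275*(1/261)) = -1252*(-11 - 1*(-3))**2 + (238/15 + 275/261) = -1252*(-11 + 3)**2 + 22081/1305 = -1252*(-8)**2 + 22081/1305 = -1252*64 + 22081/1305 = -80128 + 22081/1305 = -104544959/1305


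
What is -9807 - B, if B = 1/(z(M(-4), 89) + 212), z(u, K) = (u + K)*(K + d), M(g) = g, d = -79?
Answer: -10415035/1062 ≈ -9807.0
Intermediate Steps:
z(u, K) = (-79 + K)*(K + u) (z(u, K) = (u + K)*(K - 79) = (K + u)*(-79 + K) = (-79 + K)*(K + u))
B = 1/1062 (B = 1/((89² - 79*89 - 79*(-4) + 89*(-4)) + 212) = 1/((7921 - 7031 + 316 - 356) + 212) = 1/(850 + 212) = 1/1062 ≈ 0.00094162)
-9807 - B = -9807 - 1*1/1062 = -9807 - 1/1062 = -10415035/1062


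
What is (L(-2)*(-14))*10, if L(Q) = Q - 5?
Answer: 980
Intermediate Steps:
L(Q) = -5 + Q
(L(-2)*(-14))*10 = ((-5 - 2)*(-14))*10 = -7*(-14)*10 = 98*10 = 980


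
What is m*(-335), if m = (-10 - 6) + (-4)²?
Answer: 0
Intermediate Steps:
m = 0 (m = -16 + 16 = 0)
m*(-335) = 0*(-335) = 0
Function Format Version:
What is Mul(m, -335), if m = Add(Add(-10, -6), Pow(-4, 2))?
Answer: 0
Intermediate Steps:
m = 0 (m = Add(-16, 16) = 0)
Mul(m, -335) = Mul(0, -335) = 0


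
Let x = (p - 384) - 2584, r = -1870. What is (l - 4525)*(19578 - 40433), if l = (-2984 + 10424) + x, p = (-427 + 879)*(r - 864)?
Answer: 25773046955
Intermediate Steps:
p = -1235768 (p = (-427 + 879)*(-1870 - 864) = 452*(-2734) = -1235768)
x = -1238736 (x = (-1235768 - 384) - 2584 = -1236152 - 2584 = -1238736)
l = -1231296 (l = (-2984 + 10424) - 1238736 = 7440 - 1238736 = -1231296)
(l - 4525)*(19578 - 40433) = (-1231296 - 4525)*(19578 - 40433) = -1235821*(-20855) = 25773046955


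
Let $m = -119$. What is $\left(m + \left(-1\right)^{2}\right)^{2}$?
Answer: $13924$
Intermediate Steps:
$\left(m + \left(-1\right)^{2}\right)^{2} = \left(-119 + \left(-1\right)^{2}\right)^{2} = \left(-119 + 1\right)^{2} = \left(-118\right)^{2} = 13924$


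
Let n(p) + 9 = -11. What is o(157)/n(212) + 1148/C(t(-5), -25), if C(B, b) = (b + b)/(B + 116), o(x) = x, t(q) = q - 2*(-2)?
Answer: -10593/4 ≈ -2648.3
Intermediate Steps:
t(q) = 4 + q (t(q) = q + 4 = 4 + q)
n(p) = -20 (n(p) = -9 - 11 = -20)
C(B, b) = 2*b/(116 + B) (C(B, b) = (2*b)/(116 + B) = 2*b/(116 + B))
o(157)/n(212) + 1148/C(t(-5), -25) = 157/(-20) + 1148/((2*(-25)/(116 + (4 - 5)))) = 157*(-1/20) + 1148/((2*(-25)/(116 - 1))) = -157/20 + 1148/((2*(-25)/115)) = -157/20 + 1148/((2*(-25)*(1/115))) = -157/20 + 1148/(-10/23) = -157/20 + 1148*(-23/10) = -157/20 - 13202/5 = -10593/4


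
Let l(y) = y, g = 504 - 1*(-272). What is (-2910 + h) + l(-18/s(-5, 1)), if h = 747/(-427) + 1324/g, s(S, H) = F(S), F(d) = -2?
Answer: -240316619/82838 ≈ -2901.0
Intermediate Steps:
g = 776 (g = 504 + 272 = 776)
s(S, H) = -2
h = -3581/82838 (h = 747/(-427) + 1324/776 = 747*(-1/427) + 1324*(1/776) = -747/427 + 331/194 = -3581/82838 ≈ -0.043229)
(-2910 + h) + l(-18/s(-5, 1)) = (-2910 - 3581/82838) - 18/(-2) = -241062161/82838 - 18*(-½) = -241062161/82838 + 9 = -240316619/82838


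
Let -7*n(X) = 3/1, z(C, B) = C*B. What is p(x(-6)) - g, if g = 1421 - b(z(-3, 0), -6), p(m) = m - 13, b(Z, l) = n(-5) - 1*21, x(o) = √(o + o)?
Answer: -10188/7 + 2*I*√3 ≈ -1455.4 + 3.4641*I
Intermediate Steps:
z(C, B) = B*C
n(X) = -3/7 (n(X) = -3/(7*1) = -3/7)
x(o) = √2*√o (x(o) = √(2*o) = √2*√o)
b(Z, l) = -150/7 (b(Z, l) = -3/7 - 1*21 = -3/7 - 21 = -150/7)
p(m) = -13 + m
g = 10097/7 (g = 1421 - 1*(-150/7) = 1421 + 150/7 = 10097/7 ≈ 1442.4)
p(x(-6)) - g = (-13 + √2*√(-6)) - 1*10097/7 = (-13 + √2*(I*√6)) - 10097/7 = (-13 + 2*I*√3) - 10097/7 = -10188/7 + 2*I*√3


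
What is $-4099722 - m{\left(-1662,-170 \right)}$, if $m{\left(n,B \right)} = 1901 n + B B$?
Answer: $-969160$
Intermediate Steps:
$m{\left(n,B \right)} = B^{2} + 1901 n$ ($m{\left(n,B \right)} = 1901 n + B^{2} = B^{2} + 1901 n$)
$-4099722 - m{\left(-1662,-170 \right)} = -4099722 - \left(\left(-170\right)^{2} + 1901 \left(-1662\right)\right) = -4099722 - \left(28900 - 3159462\right) = -4099722 - -3130562 = -4099722 + 3130562 = -969160$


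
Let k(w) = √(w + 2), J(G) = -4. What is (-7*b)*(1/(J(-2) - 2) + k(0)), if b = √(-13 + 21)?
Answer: -28 + 7*√2/3 ≈ -24.700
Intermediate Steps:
b = 2*√2 (b = √8 = 2*√2 ≈ 2.8284)
k(w) = √(2 + w)
(-7*b)*(1/(J(-2) - 2) + k(0)) = (-14*√2)*(1/(-4 - 2) + √(2 + 0)) = (-14*√2)*(1/(-6) + √2) = (-14*√2)*(-⅙ + √2) = -14*√2*(-⅙ + √2)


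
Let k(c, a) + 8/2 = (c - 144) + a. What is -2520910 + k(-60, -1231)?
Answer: -2522349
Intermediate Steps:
k(c, a) = -148 + a + c (k(c, a) = -4 + ((c - 144) + a) = -4 + ((-144 + c) + a) = -4 + (-144 + a + c) = -148 + a + c)
-2520910 + k(-60, -1231) = -2520910 + (-148 - 1231 - 60) = -2520910 - 1439 = -2522349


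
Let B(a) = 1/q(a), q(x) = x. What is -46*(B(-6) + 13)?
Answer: -1771/3 ≈ -590.33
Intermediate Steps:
B(a) = 1/a
-46*(B(-6) + 13) = -46*(1/(-6) + 13) = -46*(-⅙ + 13) = -46*77/6 = -1771/3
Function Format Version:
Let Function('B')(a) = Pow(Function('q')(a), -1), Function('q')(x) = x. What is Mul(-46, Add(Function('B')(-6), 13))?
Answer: Rational(-1771, 3) ≈ -590.33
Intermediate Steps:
Function('B')(a) = Pow(a, -1)
Mul(-46, Add(Function('B')(-6), 13)) = Mul(-46, Add(Pow(-6, -1), 13)) = Mul(-46, Add(Rational(-1, 6), 13)) = Mul(-46, Rational(77, 6)) = Rational(-1771, 3)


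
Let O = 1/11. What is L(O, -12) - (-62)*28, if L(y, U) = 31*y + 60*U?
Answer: 11207/11 ≈ 1018.8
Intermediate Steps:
O = 1/11 ≈ 0.090909
L(O, -12) - (-62)*28 = (31*(1/11) + 60*(-12)) - (-62)*28 = (31/11 - 720) - 1*(-1736) = -7889/11 + 1736 = 11207/11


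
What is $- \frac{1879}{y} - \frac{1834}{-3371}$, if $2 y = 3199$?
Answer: $- \frac{6801252}{10783829} \approx -0.63069$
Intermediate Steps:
$y = \frac{3199}{2}$ ($y = \frac{1}{2} \cdot 3199 = \frac{3199}{2} \approx 1599.5$)
$- \frac{1879}{y} - \frac{1834}{-3371} = - \frac{1879}{\frac{3199}{2}} - \frac{1834}{-3371} = \left(-1879\right) \frac{2}{3199} - - \frac{1834}{3371} = - \frac{3758}{3199} + \frac{1834}{3371} = - \frac{6801252}{10783829}$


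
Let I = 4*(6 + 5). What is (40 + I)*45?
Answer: 3780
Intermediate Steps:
I = 44 (I = 4*11 = 44)
(40 + I)*45 = (40 + 44)*45 = 84*45 = 3780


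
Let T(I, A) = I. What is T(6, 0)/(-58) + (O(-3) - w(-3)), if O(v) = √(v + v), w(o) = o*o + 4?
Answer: -380/29 + I*√6 ≈ -13.103 + 2.4495*I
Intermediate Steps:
w(o) = 4 + o² (w(o) = o² + 4 = 4 + o²)
O(v) = √2*√v (O(v) = √(2*v) = √2*√v)
T(6, 0)/(-58) + (O(-3) - w(-3)) = 6/(-58) + (√2*√(-3) - (4 + (-3)²)) = -1/58*6 + (√2*(I*√3) - (4 + 9)) = -3/29 + (I*√6 - 1*13) = -3/29 + (I*√6 - 13) = -3/29 + (-13 + I*√6) = -380/29 + I*√6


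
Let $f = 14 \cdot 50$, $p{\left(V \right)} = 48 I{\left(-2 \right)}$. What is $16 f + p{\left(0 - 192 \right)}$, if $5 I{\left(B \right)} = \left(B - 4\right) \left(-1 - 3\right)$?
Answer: $\frac{57152}{5} \approx 11430.0$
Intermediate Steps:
$I{\left(B \right)} = \frac{16}{5} - \frac{4 B}{5}$ ($I{\left(B \right)} = \frac{\left(B - 4\right) \left(-1 - 3\right)}{5} = \frac{\left(-4 + B\right) \left(-4\right)}{5} = \frac{16 - 4 B}{5} = \frac{16}{5} - \frac{4 B}{5}$)
$p{\left(V \right)} = \frac{1152}{5}$ ($p{\left(V \right)} = 48 \left(\frac{16}{5} - - \frac{8}{5}\right) = 48 \left(\frac{16}{5} + \frac{8}{5}\right) = 48 \cdot \frac{24}{5} = \frac{1152}{5}$)
$f = 700$
$16 f + p{\left(0 - 192 \right)} = 16 \cdot 700 + \frac{1152}{5} = 11200 + \frac{1152}{5} = \frac{57152}{5}$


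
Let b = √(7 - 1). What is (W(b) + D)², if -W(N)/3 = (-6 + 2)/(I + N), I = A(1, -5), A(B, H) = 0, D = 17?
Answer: 313 + 68*√6 ≈ 479.57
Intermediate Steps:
b = √6 ≈ 2.4495
I = 0
W(N) = 12/N (W(N) = -3*(-6 + 2)/(0 + N) = -(-12)/N = 12/N)
(W(b) + D)² = (12/(√6) + 17)² = (12*(√6/6) + 17)² = (2*√6 + 17)² = (17 + 2*√6)²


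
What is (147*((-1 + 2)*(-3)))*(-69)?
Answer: 30429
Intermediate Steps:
(147*((-1 + 2)*(-3)))*(-69) = (147*(1*(-3)))*(-69) = (147*(-3))*(-69) = -441*(-69) = 30429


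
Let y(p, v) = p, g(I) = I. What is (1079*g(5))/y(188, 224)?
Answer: 5395/188 ≈ 28.697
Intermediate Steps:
(1079*g(5))/y(188, 224) = (1079*5)/188 = 5395*(1/188) = 5395/188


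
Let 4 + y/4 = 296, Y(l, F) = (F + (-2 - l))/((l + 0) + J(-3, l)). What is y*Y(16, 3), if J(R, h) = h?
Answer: -1095/2 ≈ -547.50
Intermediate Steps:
Y(l, F) = (-2 + F - l)/(2*l) (Y(l, F) = (F + (-2 - l))/((l + 0) + l) = (-2 + F - l)/(l + l) = (-2 + F - l)/((2*l)) = (-2 + F - l)*(1/(2*l)) = (-2 + F - l)/(2*l))
y = 1168 (y = -16 + 4*296 = -16 + 1184 = 1168)
y*Y(16, 3) = 1168*((½)*(-2 + 3 - 1*16)/16) = 1168*((½)*(1/16)*(-2 + 3 - 16)) = 1168*((½)*(1/16)*(-15)) = 1168*(-15/32) = -1095/2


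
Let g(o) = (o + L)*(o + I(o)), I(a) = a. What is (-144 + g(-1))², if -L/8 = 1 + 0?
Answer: 15876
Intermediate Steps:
L = -8 (L = -8*(1 + 0) = -8*1 = -8)
g(o) = 2*o*(-8 + o) (g(o) = (o - 8)*(o + o) = (-8 + o)*(2*o) = 2*o*(-8 + o))
(-144 + g(-1))² = (-144 + 2*(-1)*(-8 - 1))² = (-144 + 2*(-1)*(-9))² = (-144 + 18)² = (-126)² = 15876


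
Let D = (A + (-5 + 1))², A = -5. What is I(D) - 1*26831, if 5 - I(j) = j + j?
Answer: -26988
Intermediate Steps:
D = 81 (D = (-5 + (-5 + 1))² = (-5 - 4)² = (-9)² = 81)
I(j) = 5 - 2*j (I(j) = 5 - (j + j) = 5 - 2*j)
I(D) - 1*26831 = (5 - 2*81) - 1*26831 = (5 - 162) - 26831 = -157 - 26831 = -26988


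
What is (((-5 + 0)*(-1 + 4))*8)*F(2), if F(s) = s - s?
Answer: 0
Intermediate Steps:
F(s) = 0
(((-5 + 0)*(-1 + 4))*8)*F(2) = (((-5 + 0)*(-1 + 4))*8)*0 = (-5*3*8)*0 = -15*8*0 = -120*0 = 0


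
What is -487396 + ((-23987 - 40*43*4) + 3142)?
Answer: -515121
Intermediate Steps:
-487396 + ((-23987 - 40*43*4) + 3142) = -487396 + ((-23987 - 1720*4) + 3142) = -487396 + ((-23987 - 6880) + 3142) = -487396 + (-30867 + 3142) = -487396 - 27725 = -515121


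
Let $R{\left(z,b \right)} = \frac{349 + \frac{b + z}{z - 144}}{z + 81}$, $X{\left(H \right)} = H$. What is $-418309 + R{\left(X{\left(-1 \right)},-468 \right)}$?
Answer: $- \frac{2426166663}{5800} \approx -4.183 \cdot 10^{5}$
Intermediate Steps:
$R{\left(z,b \right)} = \frac{349 + \frac{b + z}{-144 + z}}{81 + z}$
$-418309 + R{\left(X{\left(-1 \right)},-468 \right)} = -418309 + \frac{50256 - -468 - -350}{11664 - \left(-1\right)^{2} + 63 \left(-1\right)} = -418309 + \frac{50256 + 468 + 350}{11664 - 1 - 63} = -418309 + \frac{1}{11664 - 1 - 63} \cdot 51074 = -418309 + \frac{1}{11600} \cdot 51074 = -418309 + \frac{25537}{5800} = - \frac{2426166663}{5800}$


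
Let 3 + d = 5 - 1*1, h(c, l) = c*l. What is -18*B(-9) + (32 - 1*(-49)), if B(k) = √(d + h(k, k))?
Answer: 81 - 18*√82 ≈ -81.997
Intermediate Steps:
d = 1 (d = -3 + (5 - 1*1) = -3 + (5 - 1) = -3 + 4 = 1)
B(k) = √(1 + k²) (B(k) = √(1 + k*k) = √(1 + k²))
-18*B(-9) + (32 - 1*(-49)) = -18*√(1 + (-9)²) + (32 - 1*(-49)) = -18*√(1 + 81) + (32 + 49) = -18*√82 + 81 = 81 - 18*√82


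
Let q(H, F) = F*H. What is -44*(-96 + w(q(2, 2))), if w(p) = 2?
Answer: 4136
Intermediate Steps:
-44*(-96 + w(q(2, 2))) = -44*(-96 + 2) = -44*(-94) = 4136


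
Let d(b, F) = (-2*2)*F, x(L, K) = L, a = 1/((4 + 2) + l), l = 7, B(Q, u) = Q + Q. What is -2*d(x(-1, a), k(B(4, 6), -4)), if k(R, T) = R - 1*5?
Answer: 24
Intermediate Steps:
B(Q, u) = 2*Q
a = 1/13 (a = 1/((4 + 2) + 7) = 1/(6 + 7) = 1/13 ≈ 0.076923)
k(R, T) = -5 + R (k(R, T) = R - 5 = -5 + R)
d(b, F) = -4*F
-2*d(x(-1, a), k(B(4, 6), -4)) = -(-8)*(-5 + 2*4) = -(-8)*(-5 + 8) = -(-8)*3 = -2*(-12) = 24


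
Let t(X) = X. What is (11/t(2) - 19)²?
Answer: 729/4 ≈ 182.25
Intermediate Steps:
(11/t(2) - 19)² = (11/2 - 19)² = (-27/2)² = 729/4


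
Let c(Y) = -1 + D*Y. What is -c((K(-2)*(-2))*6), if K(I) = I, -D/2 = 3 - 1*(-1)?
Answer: 193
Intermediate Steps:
D = -8 (D = -2*(3 - 1*(-1)) = -2*(3 + 1) = -2*4 = -8)
c(Y) = -1 - 8*Y
-c((K(-2)*(-2))*6) = -(-1 - 8*(-2*(-2))*6) = -(-1 - 32*6) = -(-1 - 8*24) = -(-1 - 192) = -1*(-193) = 193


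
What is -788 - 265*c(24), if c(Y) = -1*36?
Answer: 8752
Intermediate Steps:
c(Y) = -36
-788 - 265*c(24) = -788 - 265*(-36) = -788 + 9540 = 8752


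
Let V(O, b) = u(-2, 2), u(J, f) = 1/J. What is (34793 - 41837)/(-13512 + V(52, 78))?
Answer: 14088/27025 ≈ 0.52130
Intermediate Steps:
V(O, b) = -½ (V(O, b) = 1/(-2) = -½)
(34793 - 41837)/(-13512 + V(52, 78)) = (34793 - 41837)/(-13512 - ½) = -7044/(-27025/2) = -7044*(-2/27025) = 14088/27025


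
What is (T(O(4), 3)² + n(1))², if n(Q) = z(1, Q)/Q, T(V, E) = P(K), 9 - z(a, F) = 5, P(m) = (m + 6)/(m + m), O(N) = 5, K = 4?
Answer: 7921/256 ≈ 30.941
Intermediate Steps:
P(m) = (6 + m)/(2*m) (P(m) = (6 + m)/((2*m)) = (6 + m)*(1/(2*m)) = (6 + m)/(2*m))
z(a, F) = 4 (z(a, F) = 9 - 1*5 = 9 - 5 = 4)
T(V, E) = 5/4 (T(V, E) = (½)*(6 + 4)/4 = (½)*(¼)*10 = 5/4)
n(Q) = 4/Q
(T(O(4), 3)² + n(1))² = ((5/4)² + 4/1)² = (25/16 + 4*1)² = (25/16 + 4)² = (89/16)² = 7921/256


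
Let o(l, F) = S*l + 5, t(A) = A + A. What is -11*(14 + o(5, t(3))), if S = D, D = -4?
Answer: 11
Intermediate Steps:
S = -4
t(A) = 2*A
o(l, F) = 5 - 4*l (o(l, F) = -4*l + 5 = 5 - 4*l)
-11*(14 + o(5, t(3))) = -11*(14 + (5 - 4*5)) = -11*(14 + (5 - 20)) = -11*(14 - 15) = -11*(-1) = 11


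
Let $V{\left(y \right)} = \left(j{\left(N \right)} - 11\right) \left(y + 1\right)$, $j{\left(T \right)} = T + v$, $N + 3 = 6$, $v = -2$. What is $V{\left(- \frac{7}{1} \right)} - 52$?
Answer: $8$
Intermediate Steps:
$N = 3$ ($N = -3 + 6 = 3$)
$j{\left(T \right)} = -2 + T$ ($j{\left(T \right)} = T - 2 = -2 + T$)
$V{\left(y \right)} = -10 - 10 y$ ($V{\left(y \right)} = \left(\left(-2 + 3\right) - 11\right) \left(y + 1\right) = \left(1 - 11\right) \left(1 + y\right) = - 10 \left(1 + y\right) = -10 - 10 y$)
$V{\left(- \frac{7}{1} \right)} - 52 = \left(-10 - 10 \left(- \frac{7}{1}\right)\right) - 52 = \left(-10 - 10 \left(\left(-7\right) 1\right)\right) - 52 = \left(-10 - -70\right) - 52 = \left(-10 + 70\right) - 52 = 60 - 52 = 8$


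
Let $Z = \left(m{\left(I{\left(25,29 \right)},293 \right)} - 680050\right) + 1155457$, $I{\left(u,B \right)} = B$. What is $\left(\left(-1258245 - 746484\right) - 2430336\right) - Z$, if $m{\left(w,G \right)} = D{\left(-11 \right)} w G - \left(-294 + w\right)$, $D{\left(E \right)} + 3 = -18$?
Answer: $-4732300$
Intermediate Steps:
$D{\left(E \right)} = -21$ ($D{\left(E \right)} = -3 - 18 = -21$)
$m{\left(w,G \right)} = 294 - w - 21 G w$ ($m{\left(w,G \right)} = - 21 w G - \left(-294 + w\right) = - 21 G w - \left(-294 + w\right) = 294 - w - 21 G w$)
$Z = 297235$ ($Z = \left(\left(294 - 29 - 6153 \cdot 29\right) - 680050\right) + 1155457 = \left(\left(294 - 29 - 178437\right) - 680050\right) + 1155457 = \left(-178172 - 680050\right) + 1155457 = -858222 + 1155457 = 297235$)
$\left(\left(-1258245 - 746484\right) - 2430336\right) - Z = \left(\left(-1258245 - 746484\right) - 2430336\right) - 297235 = \left(-2004729 - 2430336\right) - 297235 = -4435065 - 297235 = -4732300$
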